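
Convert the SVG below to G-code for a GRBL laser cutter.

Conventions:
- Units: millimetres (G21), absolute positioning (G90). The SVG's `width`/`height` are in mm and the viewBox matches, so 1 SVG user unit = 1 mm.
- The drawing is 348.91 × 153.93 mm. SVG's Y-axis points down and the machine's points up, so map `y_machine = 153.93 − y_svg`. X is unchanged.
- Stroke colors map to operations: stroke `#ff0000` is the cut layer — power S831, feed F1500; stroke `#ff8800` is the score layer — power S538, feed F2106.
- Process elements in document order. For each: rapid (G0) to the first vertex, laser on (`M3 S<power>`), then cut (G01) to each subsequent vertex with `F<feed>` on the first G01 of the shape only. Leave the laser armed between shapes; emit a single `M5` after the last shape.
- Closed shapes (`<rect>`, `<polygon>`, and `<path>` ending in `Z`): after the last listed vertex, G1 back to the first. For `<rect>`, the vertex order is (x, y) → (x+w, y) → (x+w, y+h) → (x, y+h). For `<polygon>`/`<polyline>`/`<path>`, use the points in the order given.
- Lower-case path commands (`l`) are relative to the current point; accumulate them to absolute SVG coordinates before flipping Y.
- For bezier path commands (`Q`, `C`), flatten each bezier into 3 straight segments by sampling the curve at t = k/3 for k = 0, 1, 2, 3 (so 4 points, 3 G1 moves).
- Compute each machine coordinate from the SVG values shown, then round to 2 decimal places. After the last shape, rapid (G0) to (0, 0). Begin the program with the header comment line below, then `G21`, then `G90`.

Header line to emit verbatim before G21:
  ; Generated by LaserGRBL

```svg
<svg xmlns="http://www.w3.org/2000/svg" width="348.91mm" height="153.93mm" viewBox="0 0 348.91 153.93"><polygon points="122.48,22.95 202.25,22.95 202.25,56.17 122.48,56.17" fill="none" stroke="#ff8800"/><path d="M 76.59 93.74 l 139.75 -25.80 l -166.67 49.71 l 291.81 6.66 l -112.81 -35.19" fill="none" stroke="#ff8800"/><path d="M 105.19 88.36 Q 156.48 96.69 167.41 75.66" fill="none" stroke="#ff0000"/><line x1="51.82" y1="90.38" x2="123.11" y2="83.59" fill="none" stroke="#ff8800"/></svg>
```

viewBox `0 0 348.91 153.93` with mm width/height → 1 unit = 1 mm. Flip: y_m = 153.93 − y_svg.

**Shape 1** — `<polygon>` rectangle, stroke `#ff8800` → score (S538, F2106). Machine vertices: (122.48,130.98) → (202.25,130.98) → (202.25,97.76) → (122.48,97.76) → (122.48,130.98). Closed: final G1 returns to the first vertex.

**Shape 2** — `<path>` open polyline, stroke `#ff8800` → score (S538, F2106). Machine vertices: (76.59,60.19) → (216.34,85.99) → (49.67,36.28) → (341.48,29.62) → (228.67,64.81). Open path.

**Shape 3** — `<path>` quadratic bezier, stroke `#ff0000` → cut (S831, F1500). Control points (SVG): P0=(105.19,88.36), P1=(156.48,96.69), P2=(167.41,75.66); sampled at t=k/3. Machine vertices: (105.19,65.57) → (134.90,63.28) → (155.64,67.51) → (167.41,78.27). Open path.

**Shape 4** — `<line>` line segment, stroke `#ff8800` → score (S538, F2106). Machine vertices: (51.82,63.55) → (123.11,70.34). Open path.

; Generated by LaserGRBL
G21
G90
G0 X122.48 Y130.98
M3 S538
G01 X202.25 Y130.98 F2106
G01 X202.25 Y97.76
G01 X122.48 Y97.76
G01 X122.48 Y130.98
G0 X76.59 Y60.19
M3 S538
G01 X216.34 Y85.99 F2106
G01 X49.67 Y36.28
G01 X341.48 Y29.62
G01 X228.67 Y64.81
G0 X105.19 Y65.57
M3 S831
G01 X134.90 Y63.28 F1500
G01 X155.64 Y67.51
G01 X167.41 Y78.27
G0 X51.82 Y63.55
M3 S538
G01 X123.11 Y70.34 F2106
M5
G0 X0.00 Y0.00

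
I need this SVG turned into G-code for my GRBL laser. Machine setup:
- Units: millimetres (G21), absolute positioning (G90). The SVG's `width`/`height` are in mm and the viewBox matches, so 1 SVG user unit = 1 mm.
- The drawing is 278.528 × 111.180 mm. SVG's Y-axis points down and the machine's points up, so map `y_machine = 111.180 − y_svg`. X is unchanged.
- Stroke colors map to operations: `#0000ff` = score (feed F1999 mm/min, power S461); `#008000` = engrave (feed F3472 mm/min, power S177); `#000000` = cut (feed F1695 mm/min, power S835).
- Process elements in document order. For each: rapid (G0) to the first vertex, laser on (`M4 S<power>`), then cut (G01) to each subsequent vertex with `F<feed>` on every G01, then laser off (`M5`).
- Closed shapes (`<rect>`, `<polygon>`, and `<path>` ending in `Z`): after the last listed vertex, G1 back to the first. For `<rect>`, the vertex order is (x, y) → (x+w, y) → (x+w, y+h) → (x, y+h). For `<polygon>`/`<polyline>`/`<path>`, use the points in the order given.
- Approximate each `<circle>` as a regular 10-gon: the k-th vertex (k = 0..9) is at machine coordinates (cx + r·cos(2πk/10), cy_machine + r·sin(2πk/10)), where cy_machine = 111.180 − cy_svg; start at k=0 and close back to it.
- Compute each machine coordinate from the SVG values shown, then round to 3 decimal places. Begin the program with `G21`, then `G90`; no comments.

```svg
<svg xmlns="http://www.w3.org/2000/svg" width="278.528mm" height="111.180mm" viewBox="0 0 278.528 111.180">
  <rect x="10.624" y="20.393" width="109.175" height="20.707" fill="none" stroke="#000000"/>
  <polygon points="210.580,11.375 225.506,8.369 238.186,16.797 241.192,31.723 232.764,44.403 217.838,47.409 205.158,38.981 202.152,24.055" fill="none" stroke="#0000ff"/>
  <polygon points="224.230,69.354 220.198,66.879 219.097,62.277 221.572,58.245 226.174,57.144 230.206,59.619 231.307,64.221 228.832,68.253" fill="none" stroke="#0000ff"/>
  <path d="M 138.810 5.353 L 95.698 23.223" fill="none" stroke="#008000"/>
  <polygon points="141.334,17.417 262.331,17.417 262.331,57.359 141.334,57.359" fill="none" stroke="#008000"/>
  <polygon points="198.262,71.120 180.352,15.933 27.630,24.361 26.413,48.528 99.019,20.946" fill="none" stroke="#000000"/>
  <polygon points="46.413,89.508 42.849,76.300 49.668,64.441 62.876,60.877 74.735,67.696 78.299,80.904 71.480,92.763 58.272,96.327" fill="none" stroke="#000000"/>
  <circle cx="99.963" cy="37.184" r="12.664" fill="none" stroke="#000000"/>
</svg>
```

G21
G90
G0 X10.624 Y90.787
M4 S835
G01 X119.799 Y90.787 F1695
G01 X119.799 Y70.080 F1695
G01 X10.624 Y70.080 F1695
G01 X10.624 Y90.787 F1695
M5
G0 X210.580 Y99.805
M4 S461
G01 X225.506 Y102.811 F1999
G01 X238.186 Y94.383 F1999
G01 X241.192 Y79.457 F1999
G01 X232.764 Y66.777 F1999
G01 X217.838 Y63.771 F1999
G01 X205.158 Y72.199 F1999
G01 X202.152 Y87.125 F1999
G01 X210.580 Y99.805 F1999
M5
G0 X224.230 Y41.826
M4 S461
G01 X220.198 Y44.301 F1999
G01 X219.097 Y48.903 F1999
G01 X221.572 Y52.935 F1999
G01 X226.174 Y54.036 F1999
G01 X230.206 Y51.561 F1999
G01 X231.307 Y46.959 F1999
G01 X228.832 Y42.927 F1999
G01 X224.230 Y41.826 F1999
M5
G0 X138.810 Y105.827
M4 S177
G01 X95.698 Y87.957 F3472
M5
G0 X141.334 Y93.763
M4 S177
G01 X262.331 Y93.763 F3472
G01 X262.331 Y53.821 F3472
G01 X141.334 Y53.821 F3472
G01 X141.334 Y93.763 F3472
M5
G0 X198.262 Y40.060
M4 S835
G01 X180.352 Y95.247 F1695
G01 X27.630 Y86.819 F1695
G01 X26.413 Y62.652 F1695
G01 X99.019 Y90.234 F1695
G01 X198.262 Y40.060 F1695
M5
G0 X46.413 Y21.672
M4 S835
G01 X42.849 Y34.880 F1695
G01 X49.668 Y46.739 F1695
G01 X62.876 Y50.303 F1695
G01 X74.735 Y43.484 F1695
G01 X78.299 Y30.276 F1695
G01 X71.480 Y18.417 F1695
G01 X58.272 Y14.853 F1695
G01 X46.413 Y21.672 F1695
M5
G0 X112.627 Y73.996
M4 S835
G01 X110.208 Y81.440 F1695
G01 X103.876 Y86.040 F1695
G01 X96.050 Y86.040 F1695
G01 X89.718 Y81.440 F1695
G01 X87.299 Y73.996 F1695
G01 X89.718 Y66.552 F1695
G01 X96.050 Y61.952 F1695
G01 X103.876 Y61.952 F1695
G01 X110.208 Y66.552 F1695
G01 X112.627 Y73.996 F1695
M5

viewBox `0 0 278.528 111.180` with mm width/height → 1 unit = 1 mm. Flip: y_m = 111.180 − y_svg.

**Shape 1** — `<rect>` rectangle, stroke `#000000` → cut (S835, F1695). Machine vertices: (10.624,90.787) → (119.799,90.787) → (119.799,70.080) → (10.624,70.080) → (10.624,90.787). Closed: final G1 returns to the first vertex.

**Shape 2** — `<polygon>` regular polygon, stroke `#0000ff` → score (S461, F1999). Machine vertices: (210.580,99.805) → (225.506,102.811) → (238.186,94.383) → (241.192,79.457) → (232.764,66.777) → (217.838,63.771) → (205.158,72.199) → (202.152,87.125) → (210.580,99.805). Closed: final G1 returns to the first vertex.

**Shape 3** — `<polygon>` regular polygon, stroke `#0000ff` → score (S461, F1999). Machine vertices: (224.230,41.826) → (220.198,44.301) → (219.097,48.903) → (221.572,52.935) → (226.174,54.036) → (230.206,51.561) → (231.307,46.959) → (228.832,42.927) → (224.230,41.826). Closed: final G1 returns to the first vertex.

**Shape 4** — `<path>` line segment, stroke `#008000` → engrave (S177, F3472). Machine vertices: (138.810,105.827) → (95.698,87.957). Open path.

**Shape 5** — `<polygon>` rectangle, stroke `#008000` → engrave (S177, F3472). Machine vertices: (141.334,93.763) → (262.331,93.763) → (262.331,53.821) → (141.334,53.821) → (141.334,93.763). Closed: final G1 returns to the first vertex.

**Shape 6** — `<polygon>` closed polygon, stroke `#000000` → cut (S835, F1695). Machine vertices: (198.262,40.060) → (180.352,95.247) → (27.630,86.819) → (26.413,62.652) → (99.019,90.234) → (198.262,40.060). Closed: final G1 returns to the first vertex.

**Shape 7** — `<polygon>` regular polygon, stroke `#000000` → cut (S835, F1695). Machine vertices: (46.413,21.672) → (42.849,34.880) → (49.668,46.739) → (62.876,50.303) → (74.735,43.484) → (78.299,30.276) → (71.480,18.417) → (58.272,14.853) → (46.413,21.672). Closed: final G1 returns to the first vertex.

**Shape 8** — `<circle>` circle, stroke `#000000` → cut (S835, F1695). Machine vertices: (112.627,73.996) → (110.208,81.440) → (103.876,86.040) → (96.050,86.040) → (89.718,81.440) → (87.299,73.996) → (89.718,66.552) → (96.050,61.952) → (103.876,61.952) → (110.208,66.552) → (112.627,73.996). Closed: final G1 returns to the first vertex.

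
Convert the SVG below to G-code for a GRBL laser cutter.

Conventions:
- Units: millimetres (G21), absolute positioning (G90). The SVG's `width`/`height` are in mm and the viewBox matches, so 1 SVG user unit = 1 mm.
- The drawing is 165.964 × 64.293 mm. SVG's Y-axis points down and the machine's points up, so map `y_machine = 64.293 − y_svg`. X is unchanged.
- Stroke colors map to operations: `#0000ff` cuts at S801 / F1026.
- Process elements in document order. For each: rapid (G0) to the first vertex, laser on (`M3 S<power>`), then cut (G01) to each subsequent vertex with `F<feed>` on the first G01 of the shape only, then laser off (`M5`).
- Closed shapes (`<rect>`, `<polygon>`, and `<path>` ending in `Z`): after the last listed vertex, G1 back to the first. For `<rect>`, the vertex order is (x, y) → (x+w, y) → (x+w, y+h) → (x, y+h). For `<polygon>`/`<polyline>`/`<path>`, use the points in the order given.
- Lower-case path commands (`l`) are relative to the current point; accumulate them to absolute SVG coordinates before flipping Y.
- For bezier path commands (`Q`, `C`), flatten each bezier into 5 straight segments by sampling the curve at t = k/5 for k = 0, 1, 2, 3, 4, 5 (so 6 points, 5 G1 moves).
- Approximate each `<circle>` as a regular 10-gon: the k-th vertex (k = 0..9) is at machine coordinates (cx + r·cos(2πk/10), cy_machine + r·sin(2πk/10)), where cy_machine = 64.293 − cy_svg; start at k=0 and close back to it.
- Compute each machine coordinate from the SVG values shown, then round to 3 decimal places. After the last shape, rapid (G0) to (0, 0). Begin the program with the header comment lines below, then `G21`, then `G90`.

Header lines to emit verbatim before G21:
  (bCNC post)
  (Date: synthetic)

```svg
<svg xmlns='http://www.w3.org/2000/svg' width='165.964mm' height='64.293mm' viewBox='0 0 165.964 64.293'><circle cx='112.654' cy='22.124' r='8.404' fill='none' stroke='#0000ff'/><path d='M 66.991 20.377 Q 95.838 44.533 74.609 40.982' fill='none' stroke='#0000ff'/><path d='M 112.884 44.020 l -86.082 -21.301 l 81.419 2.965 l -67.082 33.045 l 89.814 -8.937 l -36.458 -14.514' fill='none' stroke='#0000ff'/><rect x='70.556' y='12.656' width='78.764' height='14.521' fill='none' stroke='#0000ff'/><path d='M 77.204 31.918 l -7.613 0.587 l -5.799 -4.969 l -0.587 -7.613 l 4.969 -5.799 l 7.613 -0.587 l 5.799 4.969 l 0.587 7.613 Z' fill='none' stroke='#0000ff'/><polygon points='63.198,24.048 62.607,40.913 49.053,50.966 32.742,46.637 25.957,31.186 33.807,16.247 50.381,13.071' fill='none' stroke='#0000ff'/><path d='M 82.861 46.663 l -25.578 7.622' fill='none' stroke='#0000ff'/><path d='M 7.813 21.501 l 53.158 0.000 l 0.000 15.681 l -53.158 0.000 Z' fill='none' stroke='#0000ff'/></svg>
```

viewBox `0 0 165.964 64.293` with mm width/height → 1 unit = 1 mm. Flip: y_m = 64.293 − y_svg.

**Shape 1** — `<circle>` circle, stroke `#0000ff` → cut (S801, F1026). Machine vertices: (121.058,42.169) → (119.453,47.109) → (115.251,50.162) → (110.057,50.162) → (105.855,47.109) → (104.250,42.169) → (105.855,37.229) → (110.057,34.176) → (115.251,34.176) → (119.453,37.229) → (121.058,42.169). Closed: final G1 returns to the first vertex.

**Shape 2** — `<path>` quadratic bezier, stroke `#0000ff` → cut (S801, F1026). Control points (SVG): P0=(66.991,20.377), P1=(95.838,44.533), P2=(74.609,40.982); sampled at t=k/5. Machine vertices: (66.991,43.916) → (76.527,35.362) → (82.056,29.024) → (83.580,24.903) → (81.098,22.999) → (74.609,23.311). Open path.

**Shape 3** — `<path>` open polyline, stroke `#0000ff` → cut (S801, F1026). Machine vertices: (112.884,20.273) → (26.802,41.574) → (108.221,38.609) → (41.139,5.564) → (130.953,14.501) → (94.495,29.015). Open path.

**Shape 4** — `<rect>` rectangle, stroke `#0000ff` → cut (S801, F1026). Machine vertices: (70.556,51.637) → (149.320,51.637) → (149.320,37.116) → (70.556,37.116) → (70.556,51.637). Closed: final G1 returns to the first vertex.

**Shape 5** — `<path>` regular polygon, stroke `#0000ff` → cut (S801, F1026). Machine vertices: (77.204,32.375) → (69.591,31.788) → (63.792,36.757) → (63.205,44.370) → (68.174,50.169) → (75.787,50.756) → (81.586,45.787) → (82.173,38.174) → (77.204,32.375). Closed: final G1 returns to the first vertex.

**Shape 6** — `<polygon>` regular polygon, stroke `#0000ff` → cut (S801, F1026). Machine vertices: (63.198,40.245) → (62.607,23.380) → (49.053,13.327) → (32.742,17.656) → (25.957,33.107) → (33.807,48.046) → (50.381,51.222) → (63.198,40.245). Closed: final G1 returns to the first vertex.

**Shape 7** — `<path>` line segment, stroke `#0000ff` → cut (S801, F1026). Machine vertices: (82.861,17.630) → (57.283,10.008). Open path.

**Shape 8** — `<path>` rectangle, stroke `#0000ff` → cut (S801, F1026). Machine vertices: (7.813,42.792) → (60.971,42.792) → (60.971,27.111) → (7.813,27.111) → (7.813,42.792). Closed: final G1 returns to the first vertex.

(bCNC post)
(Date: synthetic)
G21
G90
G0 X121.058 Y42.169
M3 S801
G01 X119.453 Y47.109 F1026
G01 X115.251 Y50.162
G01 X110.057 Y50.162
G01 X105.855 Y47.109
G01 X104.250 Y42.169
G01 X105.855 Y37.229
G01 X110.057 Y34.176
G01 X115.251 Y34.176
G01 X119.453 Y37.229
G01 X121.058 Y42.169
M5
G0 X66.991 Y43.916
M3 S801
G01 X76.527 Y35.362 F1026
G01 X82.056 Y29.024
G01 X83.580 Y24.903
G01 X81.098 Y22.999
G01 X74.609 Y23.311
M5
G0 X112.884 Y20.273
M3 S801
G01 X26.802 Y41.574 F1026
G01 X108.221 Y38.609
G01 X41.139 Y5.564
G01 X130.953 Y14.501
G01 X94.495 Y29.015
M5
G0 X70.556 Y51.637
M3 S801
G01 X149.320 Y51.637 F1026
G01 X149.320 Y37.116
G01 X70.556 Y37.116
G01 X70.556 Y51.637
M5
G0 X77.204 Y32.375
M3 S801
G01 X69.591 Y31.788 F1026
G01 X63.792 Y36.757
G01 X63.205 Y44.370
G01 X68.174 Y50.169
G01 X75.787 Y50.756
G01 X81.586 Y45.787
G01 X82.173 Y38.174
G01 X77.204 Y32.375
M5
G0 X63.198 Y40.245
M3 S801
G01 X62.607 Y23.380 F1026
G01 X49.053 Y13.327
G01 X32.742 Y17.656
G01 X25.957 Y33.107
G01 X33.807 Y48.046
G01 X50.381 Y51.222
G01 X63.198 Y40.245
M5
G0 X82.861 Y17.630
M3 S801
G01 X57.283 Y10.008 F1026
M5
G0 X7.813 Y42.792
M3 S801
G01 X60.971 Y42.792 F1026
G01 X60.971 Y27.111
G01 X7.813 Y27.111
G01 X7.813 Y42.792
M5
G0 X0.000 Y0.000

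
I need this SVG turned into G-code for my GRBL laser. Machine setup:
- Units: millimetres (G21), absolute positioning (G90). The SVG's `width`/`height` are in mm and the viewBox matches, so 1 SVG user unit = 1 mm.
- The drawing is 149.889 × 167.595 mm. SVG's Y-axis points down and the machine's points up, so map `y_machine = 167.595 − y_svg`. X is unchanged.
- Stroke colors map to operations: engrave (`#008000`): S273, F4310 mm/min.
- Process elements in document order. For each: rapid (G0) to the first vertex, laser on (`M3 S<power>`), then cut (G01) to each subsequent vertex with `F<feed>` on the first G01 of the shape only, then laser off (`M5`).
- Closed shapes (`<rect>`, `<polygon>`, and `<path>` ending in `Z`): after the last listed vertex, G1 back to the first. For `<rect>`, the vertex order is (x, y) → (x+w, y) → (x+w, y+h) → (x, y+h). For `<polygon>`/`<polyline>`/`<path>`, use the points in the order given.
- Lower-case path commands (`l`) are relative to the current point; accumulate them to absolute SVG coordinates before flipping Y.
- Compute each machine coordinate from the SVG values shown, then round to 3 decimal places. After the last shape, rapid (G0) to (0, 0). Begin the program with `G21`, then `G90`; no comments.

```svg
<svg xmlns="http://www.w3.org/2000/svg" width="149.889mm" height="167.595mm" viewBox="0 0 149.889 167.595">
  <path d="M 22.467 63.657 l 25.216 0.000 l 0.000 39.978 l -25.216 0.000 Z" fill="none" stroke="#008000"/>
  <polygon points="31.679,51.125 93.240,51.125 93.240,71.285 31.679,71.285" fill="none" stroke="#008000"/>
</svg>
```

G21
G90
G0 X22.467 Y103.938
M3 S273
G01 X47.683 Y103.938 F4310
G01 X47.683 Y63.960
G01 X22.467 Y63.960
G01 X22.467 Y103.938
M5
G0 X31.679 Y116.470
M3 S273
G01 X93.240 Y116.470 F4310
G01 X93.240 Y96.310
G01 X31.679 Y96.310
G01 X31.679 Y116.470
M5
G0 X0.000 Y0.000

viewBox `0 0 149.889 167.595` with mm width/height → 1 unit = 1 mm. Flip: y_m = 167.595 − y_svg.

**Shape 1** — `<path>` rectangle, stroke `#008000` → engrave (S273, F4310). Machine vertices: (22.467,103.938) → (47.683,103.938) → (47.683,63.960) → (22.467,63.960) → (22.467,103.938). Closed: final G1 returns to the first vertex.

**Shape 2** — `<polygon>` rectangle, stroke `#008000` → engrave (S273, F4310). Machine vertices: (31.679,116.470) → (93.240,116.470) → (93.240,96.310) → (31.679,96.310) → (31.679,116.470). Closed: final G1 returns to the first vertex.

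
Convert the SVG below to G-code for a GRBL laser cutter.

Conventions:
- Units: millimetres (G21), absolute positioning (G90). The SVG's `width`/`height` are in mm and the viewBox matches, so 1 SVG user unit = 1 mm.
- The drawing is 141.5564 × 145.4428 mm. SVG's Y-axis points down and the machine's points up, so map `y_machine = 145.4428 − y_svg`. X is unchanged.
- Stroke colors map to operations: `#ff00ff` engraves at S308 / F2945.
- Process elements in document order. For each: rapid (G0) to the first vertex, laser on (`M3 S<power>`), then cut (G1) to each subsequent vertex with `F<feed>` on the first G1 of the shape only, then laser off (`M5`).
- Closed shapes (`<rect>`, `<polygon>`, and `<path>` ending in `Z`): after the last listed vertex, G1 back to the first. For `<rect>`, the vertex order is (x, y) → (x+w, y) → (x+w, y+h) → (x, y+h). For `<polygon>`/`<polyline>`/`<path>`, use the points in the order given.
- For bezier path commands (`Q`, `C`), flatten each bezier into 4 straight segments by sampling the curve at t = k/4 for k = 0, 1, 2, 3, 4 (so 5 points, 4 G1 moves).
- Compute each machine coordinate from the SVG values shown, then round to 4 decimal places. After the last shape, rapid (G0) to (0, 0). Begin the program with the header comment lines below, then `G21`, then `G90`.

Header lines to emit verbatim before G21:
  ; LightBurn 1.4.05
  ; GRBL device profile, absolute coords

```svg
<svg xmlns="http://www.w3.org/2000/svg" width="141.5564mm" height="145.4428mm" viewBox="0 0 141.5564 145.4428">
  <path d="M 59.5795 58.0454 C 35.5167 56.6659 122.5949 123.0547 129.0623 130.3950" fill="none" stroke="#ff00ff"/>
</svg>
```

viewBox `0 0 141.5564 145.4428` with mm width/height → 1 unit = 1 mm. Flip: y_m = 145.4428 − y_svg.

**Shape 1** — `<path>` cubic bezier, stroke `#ff00ff` → engrave (S308, F2945). Control points (SVG): P0=(59.5795,58.0454), P1=(35.5167,56.6659), P2=(122.5949,123.0547), P3=(129.0623,130.3950); sampled at t=k/4. Machine vertices: (59.5795,87.3974) → (59.3752,77.7070) → (82.8721,54.4925) → (112.0933,29.6431) → (129.0623,15.0478). Open path.

; LightBurn 1.4.05
; GRBL device profile, absolute coords
G21
G90
G0 X59.5795 Y87.3974
M3 S308
G1 X59.3752 Y77.7070 F2945
G1 X82.8721 Y54.4925
G1 X112.0933 Y29.6431
G1 X129.0623 Y15.0478
M5
G0 X0.0000 Y0.0000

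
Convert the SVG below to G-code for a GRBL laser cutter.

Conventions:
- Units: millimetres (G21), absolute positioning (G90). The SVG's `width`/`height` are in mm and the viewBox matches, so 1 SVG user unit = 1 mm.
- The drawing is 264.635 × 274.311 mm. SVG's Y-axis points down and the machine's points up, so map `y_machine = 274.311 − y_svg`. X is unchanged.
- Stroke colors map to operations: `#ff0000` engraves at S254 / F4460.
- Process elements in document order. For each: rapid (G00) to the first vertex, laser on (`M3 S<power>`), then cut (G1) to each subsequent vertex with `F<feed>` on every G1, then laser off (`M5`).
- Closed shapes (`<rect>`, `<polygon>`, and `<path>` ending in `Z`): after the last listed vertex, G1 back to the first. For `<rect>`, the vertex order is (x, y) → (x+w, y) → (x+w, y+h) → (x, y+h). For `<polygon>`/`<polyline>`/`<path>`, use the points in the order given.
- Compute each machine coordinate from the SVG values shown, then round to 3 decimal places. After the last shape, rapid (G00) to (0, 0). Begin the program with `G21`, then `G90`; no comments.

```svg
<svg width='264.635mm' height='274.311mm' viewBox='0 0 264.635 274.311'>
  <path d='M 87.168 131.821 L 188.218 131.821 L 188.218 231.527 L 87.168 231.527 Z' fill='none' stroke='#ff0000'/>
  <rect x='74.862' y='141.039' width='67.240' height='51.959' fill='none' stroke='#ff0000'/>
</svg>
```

G21
G90
G00 X87.168 Y142.490
M3 S254
G1 X188.218 Y142.490 F4460
G1 X188.218 Y42.784 F4460
G1 X87.168 Y42.784 F4460
G1 X87.168 Y142.490 F4460
M5
G00 X74.862 Y133.272
M3 S254
G1 X142.102 Y133.272 F4460
G1 X142.102 Y81.313 F4460
G1 X74.862 Y81.313 F4460
G1 X74.862 Y133.272 F4460
M5
G00 X0.000 Y0.000

viewBox `0 0 264.635 274.311` with mm width/height → 1 unit = 1 mm. Flip: y_m = 274.311 − y_svg.

**Shape 1** — `<path>` rectangle, stroke `#ff0000` → engrave (S254, F4460). Machine vertices: (87.168,142.490) → (188.218,142.490) → (188.218,42.784) → (87.168,42.784) → (87.168,142.490). Closed: final G1 returns to the first vertex.

**Shape 2** — `<rect>` rectangle, stroke `#ff0000` → engrave (S254, F4460). Machine vertices: (74.862,133.272) → (142.102,133.272) → (142.102,81.313) → (74.862,81.313) → (74.862,133.272). Closed: final G1 returns to the first vertex.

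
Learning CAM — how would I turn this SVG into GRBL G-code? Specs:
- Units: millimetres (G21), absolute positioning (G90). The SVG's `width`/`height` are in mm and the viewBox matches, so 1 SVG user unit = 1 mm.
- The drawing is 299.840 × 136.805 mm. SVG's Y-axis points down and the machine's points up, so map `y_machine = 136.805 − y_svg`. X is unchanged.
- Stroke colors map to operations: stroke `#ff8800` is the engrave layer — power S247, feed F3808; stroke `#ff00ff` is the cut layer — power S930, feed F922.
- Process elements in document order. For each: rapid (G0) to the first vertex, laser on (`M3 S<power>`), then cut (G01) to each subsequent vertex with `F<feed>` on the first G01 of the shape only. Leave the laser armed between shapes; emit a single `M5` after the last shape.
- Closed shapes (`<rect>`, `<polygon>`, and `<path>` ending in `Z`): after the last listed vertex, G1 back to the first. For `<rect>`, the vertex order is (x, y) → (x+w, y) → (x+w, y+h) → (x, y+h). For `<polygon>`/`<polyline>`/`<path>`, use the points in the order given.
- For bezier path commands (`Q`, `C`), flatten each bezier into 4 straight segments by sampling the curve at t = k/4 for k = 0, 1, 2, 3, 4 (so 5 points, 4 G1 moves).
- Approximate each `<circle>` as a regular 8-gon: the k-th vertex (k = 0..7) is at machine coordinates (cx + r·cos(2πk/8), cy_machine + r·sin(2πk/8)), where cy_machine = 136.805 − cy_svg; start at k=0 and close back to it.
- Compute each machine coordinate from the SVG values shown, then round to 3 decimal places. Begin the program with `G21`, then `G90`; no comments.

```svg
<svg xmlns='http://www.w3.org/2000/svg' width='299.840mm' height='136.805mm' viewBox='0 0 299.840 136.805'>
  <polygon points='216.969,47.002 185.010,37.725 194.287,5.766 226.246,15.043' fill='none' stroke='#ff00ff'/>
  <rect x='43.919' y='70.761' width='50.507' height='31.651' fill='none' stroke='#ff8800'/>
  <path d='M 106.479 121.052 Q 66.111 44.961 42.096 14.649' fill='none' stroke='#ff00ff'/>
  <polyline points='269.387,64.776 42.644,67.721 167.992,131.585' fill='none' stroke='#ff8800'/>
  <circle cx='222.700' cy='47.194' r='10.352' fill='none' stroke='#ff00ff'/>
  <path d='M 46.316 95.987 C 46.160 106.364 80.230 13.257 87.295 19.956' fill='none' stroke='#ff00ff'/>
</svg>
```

G21
G90
G0 X216.969 Y89.803
M3 S930
G01 X185.010 Y99.080 F922
G01 X194.287 Y131.039
G01 X226.246 Y121.762
G01 X216.969 Y89.803
G0 X43.919 Y66.044
M3 S247
G01 X94.426 Y66.044 F3808
G01 X94.426 Y34.393
G01 X43.919 Y34.393
G01 X43.919 Y66.044
G0 X106.479 Y15.753
M3 S930
G01 X87.317 Y50.937 F922
G01 X70.199 Y80.399
G01 X55.126 Y104.139
G01 X42.096 Y122.156
G0 X269.387 Y72.029
M3 S247
G01 X42.644 Y69.084 F3808
G01 X167.992 Y5.220
G0 X233.052 Y89.611
M3 S930
G01 X230.020 Y96.931 F922
G01 X222.700 Y99.963
G01 X215.380 Y96.931
G01 X212.348 Y89.611
G01 X215.380 Y82.291
G01 X222.700 Y79.259
G01 X230.020 Y82.291
G01 X233.052 Y89.611
G0 X46.316 Y40.818
M3 S930
G01 X51.660 Y49.262 F922
G01 X64.098 Y77.454
G01 X77.890 Y106.336
G01 X87.295 Y116.849
M5

1 u = 1 mm; y_m = 136.805 − y.

[1] `<polygon>` regular polygon, #ff00ff→cut S930 F922: (216.969,89.803) → (185.010,99.080) → (194.287,131.039) → (226.246,121.762) → (216.969,89.803) (closed)

[2] `<rect>` rectangle, #ff8800→engrave S247 F3808: (43.919,66.044) → (94.426,66.044) → (94.426,34.393) → (43.919,34.393) → (43.919,66.044) (closed)

[3] `<path>` quadratic bezier, #ff00ff→cut S930 F922: (106.479,15.753) → (87.317,50.937) → (70.199,80.399) → (55.126,104.139) → (42.096,122.156)

[4] `<polyline>` open polyline, #ff8800→engrave S247 F3808: (269.387,72.029) → (42.644,69.084) → (167.992,5.220)

[5] `<circle>` circle, #ff00ff→cut S930 F922: (233.052,89.611) → (230.020,96.931) → (222.700,99.963) → (215.380,96.931) → (212.348,89.611) → (215.380,82.291) → (222.700,79.259) → (230.020,82.291) → (233.052,89.611) (closed)

[6] `<path>` cubic bezier, #ff00ff→cut S930 F922: (46.316,40.818) → (51.660,49.262) → (64.098,77.454) → (77.890,106.336) → (87.295,116.849)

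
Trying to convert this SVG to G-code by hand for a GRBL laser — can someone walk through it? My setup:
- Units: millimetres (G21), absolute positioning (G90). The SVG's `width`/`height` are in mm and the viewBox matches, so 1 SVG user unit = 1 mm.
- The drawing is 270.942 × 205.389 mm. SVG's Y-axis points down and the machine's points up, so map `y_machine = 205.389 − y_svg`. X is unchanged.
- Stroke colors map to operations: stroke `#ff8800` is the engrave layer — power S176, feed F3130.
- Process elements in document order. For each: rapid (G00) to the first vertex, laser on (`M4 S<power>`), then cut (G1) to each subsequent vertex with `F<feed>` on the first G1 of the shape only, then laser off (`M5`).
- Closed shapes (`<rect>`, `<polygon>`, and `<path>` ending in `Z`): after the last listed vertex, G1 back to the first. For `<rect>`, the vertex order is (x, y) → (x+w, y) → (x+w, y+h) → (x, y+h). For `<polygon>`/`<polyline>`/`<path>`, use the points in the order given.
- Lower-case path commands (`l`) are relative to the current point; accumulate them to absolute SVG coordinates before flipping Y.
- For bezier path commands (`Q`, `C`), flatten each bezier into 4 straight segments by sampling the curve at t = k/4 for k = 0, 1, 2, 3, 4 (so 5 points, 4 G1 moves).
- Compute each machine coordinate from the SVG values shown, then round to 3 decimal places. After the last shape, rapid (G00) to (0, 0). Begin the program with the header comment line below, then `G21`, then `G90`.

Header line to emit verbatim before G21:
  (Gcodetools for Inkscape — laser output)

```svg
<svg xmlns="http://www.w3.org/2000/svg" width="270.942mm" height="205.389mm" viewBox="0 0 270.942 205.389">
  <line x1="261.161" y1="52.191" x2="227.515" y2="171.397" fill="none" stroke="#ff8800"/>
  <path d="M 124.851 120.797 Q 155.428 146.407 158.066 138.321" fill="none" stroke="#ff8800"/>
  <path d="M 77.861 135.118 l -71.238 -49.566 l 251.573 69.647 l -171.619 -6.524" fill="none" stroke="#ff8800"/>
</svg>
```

Since the viewBox matches the mm dimensions, user units are millimetres directly. The only transform is the Y-flip y_m = 205.389 − y_svg.

Shape 1 is a line segment drawn with `<line>`. Its stroke #ff8800 means engrave at S176, F3130. After flipping Y the toolpath is (261.161,153.198) → (227.515,33.992).

Shape 2 is a quadratic bezier drawn with `<path>`. Its stroke #ff8800 means engrave at S176, F3130. After flipping Y the toolpath is (124.851,84.592) → (138.393,73.893) → (148.443,67.406) → (155.001,65.131) → (158.066,67.068).

Shape 3 is a open polyline drawn with `<path>`. Its stroke #ff8800 means engrave at S176, F3130. After flipping Y the toolpath is (77.861,70.271) → (6.623,119.837) → (258.196,50.190) → (86.577,56.714).

(Gcodetools for Inkscape — laser output)
G21
G90
G00 X261.161 Y153.198
M4 S176
G1 X227.515 Y33.992 F3130
M5
G00 X124.851 Y84.592
M4 S176
G1 X138.393 Y73.893 F3130
G1 X148.443 Y67.406
G1 X155.001 Y65.131
G1 X158.066 Y67.068
M5
G00 X77.861 Y70.271
M4 S176
G1 X6.623 Y119.837 F3130
G1 X258.196 Y50.190
G1 X86.577 Y56.714
M5
G00 X0.000 Y0.000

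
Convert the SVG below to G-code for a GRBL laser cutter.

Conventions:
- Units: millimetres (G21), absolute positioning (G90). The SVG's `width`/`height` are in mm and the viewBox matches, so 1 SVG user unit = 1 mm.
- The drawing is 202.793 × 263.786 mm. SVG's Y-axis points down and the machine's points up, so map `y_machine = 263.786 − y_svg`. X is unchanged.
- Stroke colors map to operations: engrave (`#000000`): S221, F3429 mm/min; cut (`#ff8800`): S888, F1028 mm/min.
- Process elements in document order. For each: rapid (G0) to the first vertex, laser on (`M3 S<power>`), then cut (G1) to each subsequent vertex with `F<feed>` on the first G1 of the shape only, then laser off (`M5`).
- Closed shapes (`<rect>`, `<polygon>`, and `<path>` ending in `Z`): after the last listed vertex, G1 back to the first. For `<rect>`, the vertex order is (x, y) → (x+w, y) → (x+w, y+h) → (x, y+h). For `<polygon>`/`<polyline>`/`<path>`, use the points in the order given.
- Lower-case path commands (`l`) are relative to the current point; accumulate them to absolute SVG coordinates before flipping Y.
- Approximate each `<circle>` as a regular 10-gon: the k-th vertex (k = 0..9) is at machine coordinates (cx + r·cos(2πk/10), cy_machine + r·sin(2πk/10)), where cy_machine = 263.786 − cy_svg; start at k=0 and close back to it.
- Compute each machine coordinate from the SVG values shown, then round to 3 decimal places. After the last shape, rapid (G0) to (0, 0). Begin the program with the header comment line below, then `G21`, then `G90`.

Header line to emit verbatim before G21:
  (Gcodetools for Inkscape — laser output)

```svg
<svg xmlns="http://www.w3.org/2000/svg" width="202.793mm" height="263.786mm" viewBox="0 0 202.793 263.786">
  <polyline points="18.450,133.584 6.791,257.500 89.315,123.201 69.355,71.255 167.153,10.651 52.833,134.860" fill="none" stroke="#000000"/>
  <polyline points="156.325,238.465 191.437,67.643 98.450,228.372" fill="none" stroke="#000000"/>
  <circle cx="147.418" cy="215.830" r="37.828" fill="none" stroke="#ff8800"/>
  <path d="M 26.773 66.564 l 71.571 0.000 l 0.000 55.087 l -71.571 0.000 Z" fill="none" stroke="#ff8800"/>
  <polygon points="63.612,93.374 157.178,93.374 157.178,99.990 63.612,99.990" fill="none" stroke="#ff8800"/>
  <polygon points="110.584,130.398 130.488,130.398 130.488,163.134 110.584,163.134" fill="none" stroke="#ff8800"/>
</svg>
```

(Gcodetools for Inkscape — laser output)
G21
G90
G0 X18.450 Y130.202
M3 S221
G1 X6.791 Y6.286 F3429
G1 X89.315 Y140.585
G1 X69.355 Y192.531
G1 X167.153 Y253.135
G1 X52.833 Y128.926
M5
G0 X156.325 Y25.321
M3 S221
G1 X191.437 Y196.143 F3429
G1 X98.450 Y35.414
M5
G0 X185.246 Y47.956
M3 S888
G1 X178.021 Y70.191 F1028
G1 X159.107 Y83.933
G1 X135.729 Y83.933
G1 X116.815 Y70.191
G1 X109.590 Y47.956
G1 X116.815 Y25.721
G1 X135.729 Y11.979
G1 X159.107 Y11.979
G1 X178.021 Y25.721
G1 X185.246 Y47.956
M5
G0 X26.773 Y197.222
M3 S888
G1 X98.344 Y197.222 F1028
G1 X98.344 Y142.135
G1 X26.773 Y142.135
G1 X26.773 Y197.222
M5
G0 X63.612 Y170.412
M3 S888
G1 X157.178 Y170.412 F1028
G1 X157.178 Y163.796
G1 X63.612 Y163.796
G1 X63.612 Y170.412
M5
G0 X110.584 Y133.388
M3 S888
G1 X130.488 Y133.388 F1028
G1 X130.488 Y100.652
G1 X110.584 Y100.652
G1 X110.584 Y133.388
M5
G0 X0.000 Y0.000

Since the viewBox matches the mm dimensions, user units are millimetres directly. The only transform is the Y-flip y_m = 263.786 − y_svg.

Shape 1 is a open polyline drawn with `<polyline>`. Its stroke #000000 means engrave at S221, F3429. After flipping Y the toolpath is (18.450,130.202) → (6.791,6.286) → (89.315,140.585) → (69.355,192.531) → (167.153,253.135) → (52.833,128.926).

Shape 2 is a open polyline drawn with `<polyline>`. Its stroke #000000 means engrave at S221, F3429. After flipping Y the toolpath is (156.325,25.321) → (191.437,196.143) → (98.450,35.414).

Shape 3 is a circle drawn with `<circle>`. Its stroke #ff8800 means cut at S888, F1028. After flipping Y the toolpath is (185.246,47.956) → (178.021,70.191) → (159.107,83.933) → (135.729,83.933) → (116.815,70.191) → (109.590,47.956) → (116.815,25.721) → (135.729,11.979) → (159.107,11.979) → (178.021,25.721) → (185.246,47.956), returning to the start.

Shape 4 is a rectangle drawn with `<path>`. Its stroke #ff8800 means cut at S888, F1028. After flipping Y the toolpath is (26.773,197.222) → (98.344,197.222) → (98.344,142.135) → (26.773,142.135) → (26.773,197.222), returning to the start.

Shape 5 is a rectangle drawn with `<polygon>`. Its stroke #ff8800 means cut at S888, F1028. After flipping Y the toolpath is (63.612,170.412) → (157.178,170.412) → (157.178,163.796) → (63.612,163.796) → (63.612,170.412), returning to the start.

Shape 6 is a rectangle drawn with `<polygon>`. Its stroke #ff8800 means cut at S888, F1028. After flipping Y the toolpath is (110.584,133.388) → (130.488,133.388) → (130.488,100.652) → (110.584,100.652) → (110.584,133.388), returning to the start.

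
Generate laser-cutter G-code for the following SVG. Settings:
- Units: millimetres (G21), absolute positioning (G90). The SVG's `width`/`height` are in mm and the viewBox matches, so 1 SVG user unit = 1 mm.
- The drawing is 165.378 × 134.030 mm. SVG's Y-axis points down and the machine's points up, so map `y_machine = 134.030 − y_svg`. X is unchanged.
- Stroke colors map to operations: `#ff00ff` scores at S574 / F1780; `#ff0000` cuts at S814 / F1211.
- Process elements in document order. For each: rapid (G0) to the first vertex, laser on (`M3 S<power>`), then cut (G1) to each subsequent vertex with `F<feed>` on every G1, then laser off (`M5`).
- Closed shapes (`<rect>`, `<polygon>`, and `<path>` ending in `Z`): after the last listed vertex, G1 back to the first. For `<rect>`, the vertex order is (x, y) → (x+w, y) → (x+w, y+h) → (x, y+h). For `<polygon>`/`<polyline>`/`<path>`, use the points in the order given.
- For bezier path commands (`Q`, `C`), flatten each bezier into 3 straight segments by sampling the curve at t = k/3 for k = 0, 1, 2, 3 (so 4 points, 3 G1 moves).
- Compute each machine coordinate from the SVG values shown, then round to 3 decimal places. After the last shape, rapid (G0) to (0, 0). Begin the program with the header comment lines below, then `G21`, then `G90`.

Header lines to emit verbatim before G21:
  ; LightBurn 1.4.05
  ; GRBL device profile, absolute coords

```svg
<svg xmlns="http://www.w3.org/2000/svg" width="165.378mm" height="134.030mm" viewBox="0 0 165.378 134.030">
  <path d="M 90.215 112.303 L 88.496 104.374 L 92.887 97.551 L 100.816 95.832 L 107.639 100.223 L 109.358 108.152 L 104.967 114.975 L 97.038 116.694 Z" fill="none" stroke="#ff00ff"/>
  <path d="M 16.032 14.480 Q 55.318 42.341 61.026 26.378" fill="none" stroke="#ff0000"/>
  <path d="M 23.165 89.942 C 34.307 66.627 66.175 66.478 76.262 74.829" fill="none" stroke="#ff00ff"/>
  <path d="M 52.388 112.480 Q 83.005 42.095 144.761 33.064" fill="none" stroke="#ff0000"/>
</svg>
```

viewBox `0 0 165.378 134.030` with mm width/height → 1 unit = 1 mm. Flip: y_m = 134.030 − y_svg.

**Shape 1** — `<path>` regular polygon, stroke `#ff00ff` → score (S574, F1780). Machine vertices: (90.215,21.727) → (88.496,29.656) → (92.887,36.479) → (100.816,38.198) → (107.639,33.807) → (109.358,25.878) → (104.967,19.055) → (97.038,17.336) → (90.215,21.727). Closed: final G1 returns to the first vertex.

**Shape 2** — `<path>` quadratic bezier, stroke `#ff0000` → cut (S814, F1211). Control points (SVG): P0=(16.032,14.480), P1=(55.318,42.341), P2=(61.026,26.378); sampled at t=k/3. Machine vertices: (16.032,119.550) → (38.492,105.845) → (53.490,101.879) → (61.026,107.652). Open path.

**Shape 3** — `<path>` cubic bezier, stroke `#ff00ff` → score (S574, F1780). Control points (SVG): P0=(23.165,89.942), P1=(34.307,66.627), P2=(66.175,66.478), P3=(76.262,74.829); sampled at t=k/3. Machine vertices: (23.165,44.088) → (39.641,60.224) → (60.489,64.175) → (76.262,59.201). Open path.

**Shape 4** — `<path>` quadratic bezier, stroke `#ff0000` → cut (S814, F1211). Control points (SVG): P0=(52.388,112.480), P1=(83.005,42.095), P2=(144.761,33.064); sampled at t=k/3. Machine vertices: (52.388,21.550) → (76.259,61.656) → (107.050,88.128) → (144.761,100.966). Open path.

; LightBurn 1.4.05
; GRBL device profile, absolute coords
G21
G90
G0 X90.215 Y21.727
M3 S574
G1 X88.496 Y29.656 F1780
G1 X92.887 Y36.479 F1780
G1 X100.816 Y38.198 F1780
G1 X107.639 Y33.807 F1780
G1 X109.358 Y25.878 F1780
G1 X104.967 Y19.055 F1780
G1 X97.038 Y17.336 F1780
G1 X90.215 Y21.727 F1780
M5
G0 X16.032 Y119.550
M3 S814
G1 X38.492 Y105.845 F1211
G1 X53.490 Y101.879 F1211
G1 X61.026 Y107.652 F1211
M5
G0 X23.165 Y44.088
M3 S574
G1 X39.641 Y60.224 F1780
G1 X60.489 Y64.175 F1780
G1 X76.262 Y59.201 F1780
M5
G0 X52.388 Y21.550
M3 S814
G1 X76.259 Y61.656 F1211
G1 X107.050 Y88.128 F1211
G1 X144.761 Y100.966 F1211
M5
G0 X0.000 Y0.000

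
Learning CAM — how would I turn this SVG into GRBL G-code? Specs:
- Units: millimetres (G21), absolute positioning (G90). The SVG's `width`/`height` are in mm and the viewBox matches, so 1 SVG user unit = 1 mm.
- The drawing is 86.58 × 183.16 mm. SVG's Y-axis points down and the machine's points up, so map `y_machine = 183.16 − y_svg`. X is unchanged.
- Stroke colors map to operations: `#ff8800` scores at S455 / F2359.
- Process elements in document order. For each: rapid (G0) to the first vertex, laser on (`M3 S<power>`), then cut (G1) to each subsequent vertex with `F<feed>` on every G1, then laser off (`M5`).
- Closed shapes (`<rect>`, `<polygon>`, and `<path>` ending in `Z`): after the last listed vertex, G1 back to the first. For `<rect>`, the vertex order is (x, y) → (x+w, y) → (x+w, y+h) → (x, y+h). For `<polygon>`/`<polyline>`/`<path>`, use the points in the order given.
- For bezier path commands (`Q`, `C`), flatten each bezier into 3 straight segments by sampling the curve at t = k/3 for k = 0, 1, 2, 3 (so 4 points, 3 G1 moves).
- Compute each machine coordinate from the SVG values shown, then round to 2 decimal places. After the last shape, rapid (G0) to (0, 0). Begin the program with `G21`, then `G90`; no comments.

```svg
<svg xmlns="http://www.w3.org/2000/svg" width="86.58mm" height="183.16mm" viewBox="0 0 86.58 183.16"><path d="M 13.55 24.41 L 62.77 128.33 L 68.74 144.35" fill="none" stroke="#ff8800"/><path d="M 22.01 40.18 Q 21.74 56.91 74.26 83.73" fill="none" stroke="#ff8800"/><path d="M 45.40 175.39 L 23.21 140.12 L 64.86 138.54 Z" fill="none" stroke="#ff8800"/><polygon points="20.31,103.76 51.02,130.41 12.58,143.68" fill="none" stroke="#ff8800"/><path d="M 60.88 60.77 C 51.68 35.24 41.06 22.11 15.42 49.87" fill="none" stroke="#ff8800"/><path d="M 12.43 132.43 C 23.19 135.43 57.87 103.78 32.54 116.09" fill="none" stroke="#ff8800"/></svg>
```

G21
G90
G0 X13.55 Y158.75
M3 S455
G1 X62.77 Y54.83 F2359
G1 X68.74 Y38.81 F2359
M5
G0 X22.01 Y142.98
M3 S455
G1 X27.70 Y130.71 F2359
G1 X45.11 Y116.19 F2359
G1 X74.26 Y99.43 F2359
M5
G0 X45.40 Y7.77
M3 S455
G1 X23.21 Y43.04 F2359
G1 X64.86 Y44.62 F2359
G1 X45.40 Y7.77 F2359
M5
G0 X20.31 Y79.40
M3 S455
G1 X51.02 Y52.75 F2359
G1 X12.58 Y39.48 F2359
G1 X20.31 Y79.40 F2359
M5
G0 X60.88 Y122.39
M3 S455
G1 X50.70 Y142.73 F2359
G1 X36.56 Y148.48 F2359
G1 X15.42 Y133.29 F2359
M5
G0 X12.43 Y50.73
M3 S455
G1 X28.05 Y56.37 F2359
G1 X40.98 Y67.64 F2359
G1 X32.54 Y67.07 F2359
M5
G0 X0.00 Y0.00

Since the viewBox matches the mm dimensions, user units are millimetres directly. The only transform is the Y-flip y_m = 183.16 − y_svg.

Shape 1 is a open polyline drawn with `<path>`. Its stroke #ff8800 means score at S455, F2359. After flipping Y the toolpath is (13.55,158.75) → (62.77,54.83) → (68.74,38.81).

Shape 2 is a quadratic bezier drawn with `<path>`. Its stroke #ff8800 means score at S455, F2359. After flipping Y the toolpath is (22.01,142.98) → (27.70,130.71) → (45.11,116.19) → (74.26,99.43).

Shape 3 is a regular polygon drawn with `<path>`. Its stroke #ff8800 means score at S455, F2359. After flipping Y the toolpath is (45.40,7.77) → (23.21,43.04) → (64.86,44.62) → (45.40,7.77), returning to the start.

Shape 4 is a regular polygon drawn with `<polygon>`. Its stroke #ff8800 means score at S455, F2359. After flipping Y the toolpath is (20.31,79.40) → (51.02,52.75) → (12.58,39.48) → (20.31,79.40), returning to the start.

Shape 5 is a cubic bezier drawn with `<path>`. Its stroke #ff8800 means score at S455, F2359. After flipping Y the toolpath is (60.88,122.39) → (50.70,142.73) → (36.56,148.48) → (15.42,133.29).

Shape 6 is a cubic bezier drawn with `<path>`. Its stroke #ff8800 means score at S455, F2359. After flipping Y the toolpath is (12.43,50.73) → (28.05,56.37) → (40.98,67.64) → (32.54,67.07).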